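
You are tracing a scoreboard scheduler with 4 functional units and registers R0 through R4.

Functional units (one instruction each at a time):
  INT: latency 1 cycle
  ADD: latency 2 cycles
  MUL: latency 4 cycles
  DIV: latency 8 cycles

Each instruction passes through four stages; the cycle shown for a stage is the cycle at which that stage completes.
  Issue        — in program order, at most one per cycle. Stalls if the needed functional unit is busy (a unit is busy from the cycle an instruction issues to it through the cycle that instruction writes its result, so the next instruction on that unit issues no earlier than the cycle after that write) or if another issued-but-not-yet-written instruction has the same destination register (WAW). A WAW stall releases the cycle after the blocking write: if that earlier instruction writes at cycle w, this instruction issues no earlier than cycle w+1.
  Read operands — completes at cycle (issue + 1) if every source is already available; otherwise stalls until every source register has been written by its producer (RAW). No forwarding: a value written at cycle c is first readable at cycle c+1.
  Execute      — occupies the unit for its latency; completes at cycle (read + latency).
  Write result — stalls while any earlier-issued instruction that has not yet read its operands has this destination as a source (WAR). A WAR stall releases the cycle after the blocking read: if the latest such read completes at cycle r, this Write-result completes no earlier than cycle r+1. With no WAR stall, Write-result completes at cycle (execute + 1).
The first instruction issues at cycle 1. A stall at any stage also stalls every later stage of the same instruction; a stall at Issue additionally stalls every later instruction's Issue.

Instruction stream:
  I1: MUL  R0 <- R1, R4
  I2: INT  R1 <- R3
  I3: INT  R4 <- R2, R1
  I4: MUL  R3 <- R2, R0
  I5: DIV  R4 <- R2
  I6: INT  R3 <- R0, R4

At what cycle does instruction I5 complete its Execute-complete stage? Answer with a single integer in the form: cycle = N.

cycle = 19

I1  is:1  ro:2  ex:6  wr:7
I2  is:2  ro:3  ex:4  wr:5
I3  is:6  ro:7  ex:8  wr:9  — struct: INT busy until I2 writes@5
I4  is:8  ro:9  ex:13  wr:14  — struct: MUL busy until I1 writes@7
I5  is:10  ro:11  ex:19  wr:20  — WAW R4: wait I3 write@9
I6  is:15  ro:21  ex:22  wr:23  — WAW R3: wait I4 write@14, RAW R4: wait I5 write@20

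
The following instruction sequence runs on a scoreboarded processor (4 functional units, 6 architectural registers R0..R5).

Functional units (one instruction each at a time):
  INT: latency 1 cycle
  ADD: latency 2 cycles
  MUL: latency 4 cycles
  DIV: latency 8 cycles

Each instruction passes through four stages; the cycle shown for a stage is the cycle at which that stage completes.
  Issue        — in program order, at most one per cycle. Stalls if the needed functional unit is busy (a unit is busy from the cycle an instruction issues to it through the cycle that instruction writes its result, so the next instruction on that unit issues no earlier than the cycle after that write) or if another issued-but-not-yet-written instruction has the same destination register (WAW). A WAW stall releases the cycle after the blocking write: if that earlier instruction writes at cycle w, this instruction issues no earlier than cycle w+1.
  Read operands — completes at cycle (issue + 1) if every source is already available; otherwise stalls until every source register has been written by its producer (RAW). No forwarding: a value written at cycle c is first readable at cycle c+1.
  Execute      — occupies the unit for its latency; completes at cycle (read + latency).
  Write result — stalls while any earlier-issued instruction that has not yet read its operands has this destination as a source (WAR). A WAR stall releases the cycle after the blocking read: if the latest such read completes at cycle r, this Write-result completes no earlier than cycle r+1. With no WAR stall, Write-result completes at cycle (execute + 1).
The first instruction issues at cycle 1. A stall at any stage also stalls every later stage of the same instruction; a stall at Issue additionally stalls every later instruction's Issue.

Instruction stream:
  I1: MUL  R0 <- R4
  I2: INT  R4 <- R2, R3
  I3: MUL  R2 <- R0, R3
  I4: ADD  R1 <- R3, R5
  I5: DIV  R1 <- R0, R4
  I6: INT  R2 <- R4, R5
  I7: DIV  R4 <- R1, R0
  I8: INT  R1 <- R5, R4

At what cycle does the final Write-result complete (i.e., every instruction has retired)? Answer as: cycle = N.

cycle = 38

1) issue 1, read 2, done 6, write 7
2) issue 2, read 3, done 4, write 5
3) issue 8, read 9, done 13, write 14  <struct: MUL busy until I1 writes@7>
4) issue 9, read 10, done 12, write 13
5) issue 14, read 15, done 23, write 24  <WAW R1: wait I4 write@13>
6) issue 15, read 16, done 17, write 18
7) issue 25, read 26, done 34, write 35  <struct: DIV busy until I5 writes@24>
8) issue 26, read 36, done 37, write 38  <RAW R4: wait I7 write@35>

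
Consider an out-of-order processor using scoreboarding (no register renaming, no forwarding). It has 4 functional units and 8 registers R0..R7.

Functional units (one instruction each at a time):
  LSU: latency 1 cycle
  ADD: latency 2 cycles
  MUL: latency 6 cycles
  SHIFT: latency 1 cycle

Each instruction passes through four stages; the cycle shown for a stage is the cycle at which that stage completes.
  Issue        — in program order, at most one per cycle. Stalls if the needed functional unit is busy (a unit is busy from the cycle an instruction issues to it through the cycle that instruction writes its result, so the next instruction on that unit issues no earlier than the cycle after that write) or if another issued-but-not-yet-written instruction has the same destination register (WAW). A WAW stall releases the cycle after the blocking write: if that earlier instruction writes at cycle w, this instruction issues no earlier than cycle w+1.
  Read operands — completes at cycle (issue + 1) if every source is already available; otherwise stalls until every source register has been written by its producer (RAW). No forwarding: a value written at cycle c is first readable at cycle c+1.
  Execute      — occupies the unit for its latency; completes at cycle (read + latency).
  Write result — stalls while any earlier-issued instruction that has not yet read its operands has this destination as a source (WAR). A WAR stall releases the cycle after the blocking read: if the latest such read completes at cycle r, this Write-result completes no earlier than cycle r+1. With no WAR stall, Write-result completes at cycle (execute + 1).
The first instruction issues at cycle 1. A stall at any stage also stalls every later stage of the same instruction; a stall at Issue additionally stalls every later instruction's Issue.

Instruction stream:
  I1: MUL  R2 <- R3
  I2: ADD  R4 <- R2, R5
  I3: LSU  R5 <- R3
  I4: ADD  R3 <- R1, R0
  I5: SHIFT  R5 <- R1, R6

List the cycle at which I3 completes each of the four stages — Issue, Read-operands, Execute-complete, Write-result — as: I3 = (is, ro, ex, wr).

I3 = (3, 4, 5, 11)

  I1 | 1 | 2 | 8 | 9
  I2 | 2 | 10 | 12 | 13   RAW R2: wait I1 write@9
  I3 | 3 | 4 | 5 | 11   WAR R5: wait I2 read@10
  I4 | 14 | 15 | 17 | 18   struct: ADD busy until I2 writes@13
  I5 | 15 | 16 | 17 | 18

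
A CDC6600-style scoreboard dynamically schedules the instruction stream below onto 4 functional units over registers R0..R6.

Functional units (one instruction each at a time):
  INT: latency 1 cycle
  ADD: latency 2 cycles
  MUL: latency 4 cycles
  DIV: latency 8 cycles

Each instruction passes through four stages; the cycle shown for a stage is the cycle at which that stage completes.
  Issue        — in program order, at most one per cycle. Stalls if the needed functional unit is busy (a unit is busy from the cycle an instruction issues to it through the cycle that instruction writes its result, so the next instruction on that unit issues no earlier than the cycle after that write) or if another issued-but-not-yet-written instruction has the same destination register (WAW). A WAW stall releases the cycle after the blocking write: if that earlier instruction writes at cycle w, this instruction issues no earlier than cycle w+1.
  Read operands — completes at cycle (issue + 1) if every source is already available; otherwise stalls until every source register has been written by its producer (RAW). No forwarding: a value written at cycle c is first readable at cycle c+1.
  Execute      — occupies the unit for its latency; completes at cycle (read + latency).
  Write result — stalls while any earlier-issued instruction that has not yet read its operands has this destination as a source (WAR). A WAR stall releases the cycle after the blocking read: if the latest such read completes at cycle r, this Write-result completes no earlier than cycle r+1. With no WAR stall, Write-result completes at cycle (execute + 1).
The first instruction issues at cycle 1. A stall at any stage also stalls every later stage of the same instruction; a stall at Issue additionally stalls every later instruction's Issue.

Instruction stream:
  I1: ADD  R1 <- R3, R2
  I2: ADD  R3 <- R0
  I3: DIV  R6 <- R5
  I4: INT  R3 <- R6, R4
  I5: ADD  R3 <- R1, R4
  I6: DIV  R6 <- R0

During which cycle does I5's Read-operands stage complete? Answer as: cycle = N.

c1: I1 issues→ADD
c2: I1 reads
c4: I1 exec-done
c5: I1 writes R1
c6: I2 issues→ADD
c7: I2 reads · I3 issues→DIV
c8: I3 reads
c9: I2 exec-done
c10: I2 writes R3
c11: I4 issues→INT
c16: I3 exec-done
c17: I3 writes R6
c18: I4 reads
c19: I4 exec-done
c20: I4 writes R3
c21: I5 issues→ADD
c22: I5 reads · I6 issues→DIV
c23: I6 reads
c24: I5 exec-done
c25: I5 writes R3
c31: I6 exec-done
c32: I6 writes R6

cycle = 22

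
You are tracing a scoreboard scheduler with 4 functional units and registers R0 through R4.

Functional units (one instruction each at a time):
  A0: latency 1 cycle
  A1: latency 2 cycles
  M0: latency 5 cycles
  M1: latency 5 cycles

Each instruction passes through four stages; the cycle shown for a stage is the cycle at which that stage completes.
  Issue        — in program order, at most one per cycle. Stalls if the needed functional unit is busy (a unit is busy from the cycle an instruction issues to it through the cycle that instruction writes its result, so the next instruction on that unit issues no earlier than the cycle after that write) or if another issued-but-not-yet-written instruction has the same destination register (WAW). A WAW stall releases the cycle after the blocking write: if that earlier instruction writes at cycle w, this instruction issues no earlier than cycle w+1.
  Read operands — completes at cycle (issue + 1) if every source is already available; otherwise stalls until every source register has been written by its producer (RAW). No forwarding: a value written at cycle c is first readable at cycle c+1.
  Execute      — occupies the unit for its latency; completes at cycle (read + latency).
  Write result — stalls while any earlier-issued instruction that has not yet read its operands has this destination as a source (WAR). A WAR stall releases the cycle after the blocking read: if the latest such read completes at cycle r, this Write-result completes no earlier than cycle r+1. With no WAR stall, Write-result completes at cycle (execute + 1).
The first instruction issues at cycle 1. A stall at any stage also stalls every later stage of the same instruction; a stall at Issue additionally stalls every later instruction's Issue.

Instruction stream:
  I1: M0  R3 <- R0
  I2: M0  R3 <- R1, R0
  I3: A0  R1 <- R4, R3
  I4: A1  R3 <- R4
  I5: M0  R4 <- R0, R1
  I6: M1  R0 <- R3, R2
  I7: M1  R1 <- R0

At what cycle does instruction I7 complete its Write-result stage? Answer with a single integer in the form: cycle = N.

I1 -> (1, 2, 7, 8)
I2 -> (9, 10, 15, 16)  // struct: M0 busy until I1 writes@8
I3 -> (10, 17, 18, 19)  // RAW R3: wait I2 write@16
I4 -> (17, 18, 20, 21)  // WAW R3: wait I2 write@16
I5 -> (18, 20, 25, 26)  // RAW R1: wait I3 write@19
I6 -> (19, 22, 27, 28)  // RAW R3: wait I4 write@21
I7 -> (29, 30, 35, 36)  // struct: M1 busy until I6 writes@28

cycle = 36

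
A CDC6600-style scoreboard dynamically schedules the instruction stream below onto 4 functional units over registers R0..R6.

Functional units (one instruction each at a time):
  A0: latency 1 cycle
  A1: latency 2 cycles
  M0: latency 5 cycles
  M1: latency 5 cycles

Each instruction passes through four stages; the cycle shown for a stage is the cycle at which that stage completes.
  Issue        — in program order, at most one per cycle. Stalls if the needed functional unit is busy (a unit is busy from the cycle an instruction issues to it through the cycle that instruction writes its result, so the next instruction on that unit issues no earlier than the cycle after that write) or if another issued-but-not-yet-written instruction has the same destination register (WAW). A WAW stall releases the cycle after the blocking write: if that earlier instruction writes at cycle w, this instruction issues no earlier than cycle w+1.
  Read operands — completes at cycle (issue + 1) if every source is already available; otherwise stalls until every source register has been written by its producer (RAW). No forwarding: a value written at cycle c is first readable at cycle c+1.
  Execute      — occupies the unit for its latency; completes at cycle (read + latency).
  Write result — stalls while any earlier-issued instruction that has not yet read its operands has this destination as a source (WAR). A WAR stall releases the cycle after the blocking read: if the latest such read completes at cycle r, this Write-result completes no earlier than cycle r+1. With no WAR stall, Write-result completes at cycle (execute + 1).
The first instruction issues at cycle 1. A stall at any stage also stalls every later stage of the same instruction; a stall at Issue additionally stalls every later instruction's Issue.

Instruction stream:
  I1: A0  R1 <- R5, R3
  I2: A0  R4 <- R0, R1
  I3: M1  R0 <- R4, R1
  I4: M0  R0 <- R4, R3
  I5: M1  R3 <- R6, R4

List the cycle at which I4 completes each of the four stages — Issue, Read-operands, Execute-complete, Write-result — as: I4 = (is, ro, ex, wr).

I1: IS=1 RO=2 EX=3 WR=4
I2: IS=5 RO=6 EX=7 WR=8  [struct: A0 busy until I1 writes@4]
I3: IS=6 RO=9 EX=14 WR=15  [RAW R4: wait I2 write@8]
I4: IS=16 RO=17 EX=22 WR=23  [WAW R0: wait I3 write@15]
I5: IS=17 RO=18 EX=23 WR=24

I4 = (16, 17, 22, 23)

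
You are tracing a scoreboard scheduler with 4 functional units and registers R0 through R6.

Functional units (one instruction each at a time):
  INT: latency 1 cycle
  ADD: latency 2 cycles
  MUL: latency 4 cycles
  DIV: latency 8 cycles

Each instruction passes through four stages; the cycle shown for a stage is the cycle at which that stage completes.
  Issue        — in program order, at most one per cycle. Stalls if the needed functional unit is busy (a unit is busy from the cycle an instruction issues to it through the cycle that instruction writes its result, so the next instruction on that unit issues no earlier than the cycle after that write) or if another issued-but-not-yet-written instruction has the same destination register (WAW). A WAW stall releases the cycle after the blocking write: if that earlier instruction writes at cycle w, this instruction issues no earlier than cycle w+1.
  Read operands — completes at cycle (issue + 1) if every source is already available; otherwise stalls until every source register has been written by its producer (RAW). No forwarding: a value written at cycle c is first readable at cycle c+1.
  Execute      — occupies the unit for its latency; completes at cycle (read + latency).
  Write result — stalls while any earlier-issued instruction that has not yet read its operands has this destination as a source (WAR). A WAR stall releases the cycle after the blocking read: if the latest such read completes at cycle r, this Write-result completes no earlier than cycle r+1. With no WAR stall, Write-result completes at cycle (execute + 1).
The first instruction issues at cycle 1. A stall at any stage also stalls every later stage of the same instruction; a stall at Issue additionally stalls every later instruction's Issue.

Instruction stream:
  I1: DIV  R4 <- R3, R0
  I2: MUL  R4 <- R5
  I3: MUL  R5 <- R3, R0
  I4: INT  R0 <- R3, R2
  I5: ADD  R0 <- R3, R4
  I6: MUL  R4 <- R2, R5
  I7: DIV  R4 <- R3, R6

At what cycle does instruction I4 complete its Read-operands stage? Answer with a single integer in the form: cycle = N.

  I1 | 1 | 2 | 10 | 11
  I2 | 12 | 13 | 17 | 18   WAW R4: wait I1 write@11
  I3 | 19 | 20 | 24 | 25   struct: MUL busy until I2 writes@18
  I4 | 20 | 21 | 22 | 23
  I5 | 24 | 25 | 27 | 28   WAW R0: wait I4 write@23
  I6 | 26 | 27 | 31 | 32   struct: MUL busy until I3 writes@25
  I7 | 33 | 34 | 42 | 43   WAW R4: wait I6 write@32

cycle = 21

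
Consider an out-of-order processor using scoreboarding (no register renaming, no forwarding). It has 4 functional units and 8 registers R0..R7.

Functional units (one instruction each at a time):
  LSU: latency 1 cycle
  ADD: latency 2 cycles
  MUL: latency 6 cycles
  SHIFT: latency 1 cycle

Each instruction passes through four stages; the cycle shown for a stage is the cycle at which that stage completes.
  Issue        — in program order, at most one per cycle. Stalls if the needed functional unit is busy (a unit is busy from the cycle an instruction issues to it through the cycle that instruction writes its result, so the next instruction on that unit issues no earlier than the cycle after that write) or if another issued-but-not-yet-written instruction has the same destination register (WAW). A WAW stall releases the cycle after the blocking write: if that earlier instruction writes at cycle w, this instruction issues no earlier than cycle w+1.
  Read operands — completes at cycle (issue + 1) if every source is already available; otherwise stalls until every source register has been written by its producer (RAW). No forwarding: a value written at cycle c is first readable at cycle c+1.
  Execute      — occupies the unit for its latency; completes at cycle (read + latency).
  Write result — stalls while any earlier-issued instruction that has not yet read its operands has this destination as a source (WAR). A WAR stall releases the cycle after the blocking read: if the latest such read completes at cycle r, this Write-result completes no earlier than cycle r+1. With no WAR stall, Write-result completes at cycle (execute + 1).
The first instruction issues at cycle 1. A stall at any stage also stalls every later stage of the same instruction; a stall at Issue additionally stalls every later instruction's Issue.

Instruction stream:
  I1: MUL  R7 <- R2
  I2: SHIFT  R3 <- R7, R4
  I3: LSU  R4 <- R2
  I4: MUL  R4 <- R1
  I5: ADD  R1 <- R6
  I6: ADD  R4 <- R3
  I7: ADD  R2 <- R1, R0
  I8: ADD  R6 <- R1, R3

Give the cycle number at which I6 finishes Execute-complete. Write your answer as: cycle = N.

[1] I1→MUL
[2] I1 RO, I2→SHIFT
[3] I3→LSU
[4] I3 RO
[5] I3 EX
[8] I1 EX
[9] I1 WR R7
[10] I2 RO
[11] I2 EX, I3 WR R4
[12] I2 WR R3, I4→MUL
[13] I4 RO, I5→ADD
[14] I5 RO
[16] I5 EX
[17] I5 WR R1
[19] I4 EX
[20] I4 WR R4
[21] I6→ADD
[22] I6 RO
[24] I6 EX
[25] I6 WR R4
[26] I7→ADD
[27] I7 RO
[29] I7 EX
[30] I7 WR R2
[31] I8→ADD
[32] I8 RO
[34] I8 EX
[35] I8 WR R6

cycle = 24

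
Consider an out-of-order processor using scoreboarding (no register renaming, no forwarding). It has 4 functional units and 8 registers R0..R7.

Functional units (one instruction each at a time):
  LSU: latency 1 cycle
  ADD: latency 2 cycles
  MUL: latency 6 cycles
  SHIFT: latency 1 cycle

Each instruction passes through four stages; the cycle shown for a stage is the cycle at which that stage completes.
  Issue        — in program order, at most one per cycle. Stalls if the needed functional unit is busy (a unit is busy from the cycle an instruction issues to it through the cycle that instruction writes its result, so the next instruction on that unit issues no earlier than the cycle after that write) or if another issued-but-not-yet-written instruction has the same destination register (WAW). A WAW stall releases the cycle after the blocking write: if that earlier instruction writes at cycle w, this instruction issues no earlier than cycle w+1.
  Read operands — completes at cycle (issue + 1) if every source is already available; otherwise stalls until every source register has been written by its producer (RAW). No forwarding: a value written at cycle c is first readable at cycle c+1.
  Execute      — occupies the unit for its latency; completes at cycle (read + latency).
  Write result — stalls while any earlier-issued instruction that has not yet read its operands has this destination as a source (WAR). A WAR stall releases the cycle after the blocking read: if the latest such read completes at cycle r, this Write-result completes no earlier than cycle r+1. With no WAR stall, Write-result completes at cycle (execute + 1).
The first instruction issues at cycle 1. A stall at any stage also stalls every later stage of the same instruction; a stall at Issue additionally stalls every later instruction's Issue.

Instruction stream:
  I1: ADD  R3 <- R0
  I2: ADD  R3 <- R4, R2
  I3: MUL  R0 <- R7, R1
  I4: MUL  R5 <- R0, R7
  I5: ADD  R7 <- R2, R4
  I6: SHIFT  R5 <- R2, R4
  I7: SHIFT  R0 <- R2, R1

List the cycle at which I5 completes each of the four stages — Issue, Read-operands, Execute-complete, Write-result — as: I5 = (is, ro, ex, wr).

[I1] 1/2/4/5
[I2] 6/7/9/10  (struct: ADD busy until I1 writes@5)
[I3] 7/8/14/15
[I4] 16/17/23/24  (struct: MUL busy until I3 writes@15)
[I5] 17/18/20/21
[I6] 25/26/27/28  (WAW R5: wait I4 write@24)
[I7] 29/30/31/32  (struct: SHIFT busy until I6 writes@28)

I5 = (17, 18, 20, 21)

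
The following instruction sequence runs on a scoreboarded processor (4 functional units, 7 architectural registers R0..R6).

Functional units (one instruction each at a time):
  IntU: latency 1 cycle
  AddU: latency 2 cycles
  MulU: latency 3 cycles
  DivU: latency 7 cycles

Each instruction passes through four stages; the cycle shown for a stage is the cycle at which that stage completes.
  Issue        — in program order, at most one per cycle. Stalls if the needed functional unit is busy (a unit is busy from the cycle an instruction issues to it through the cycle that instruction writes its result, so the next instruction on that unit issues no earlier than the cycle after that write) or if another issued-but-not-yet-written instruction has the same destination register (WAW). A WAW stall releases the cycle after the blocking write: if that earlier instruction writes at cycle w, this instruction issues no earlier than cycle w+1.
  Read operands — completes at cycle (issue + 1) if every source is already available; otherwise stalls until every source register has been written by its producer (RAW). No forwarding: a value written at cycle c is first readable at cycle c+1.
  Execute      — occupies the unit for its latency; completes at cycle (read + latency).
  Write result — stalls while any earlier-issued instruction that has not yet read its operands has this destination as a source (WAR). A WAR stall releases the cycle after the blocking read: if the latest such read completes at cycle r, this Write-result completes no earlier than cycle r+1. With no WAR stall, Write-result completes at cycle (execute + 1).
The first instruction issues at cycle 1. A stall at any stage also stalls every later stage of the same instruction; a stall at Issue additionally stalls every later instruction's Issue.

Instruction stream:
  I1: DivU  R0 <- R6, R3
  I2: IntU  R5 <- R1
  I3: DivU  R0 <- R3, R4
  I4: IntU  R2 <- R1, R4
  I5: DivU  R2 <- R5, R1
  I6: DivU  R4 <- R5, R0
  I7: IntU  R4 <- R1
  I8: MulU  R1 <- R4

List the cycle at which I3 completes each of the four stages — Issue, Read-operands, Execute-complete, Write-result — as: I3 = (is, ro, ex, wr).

I3 = (11, 12, 19, 20)

I1 -> (1, 2, 9, 10)
I2 -> (2, 3, 4, 5)
I3 -> (11, 12, 19, 20)  // struct: DivU busy until I1 writes@10
I4 -> (12, 13, 14, 15)
I5 -> (21, 22, 29, 30)  // struct: DivU busy until I3 writes@20
I6 -> (31, 32, 39, 40)  // struct: DivU busy until I5 writes@30
I7 -> (41, 42, 43, 44)  // WAW R4: wait I6 write@40
I8 -> (42, 45, 48, 49)  // RAW R4: wait I7 write@44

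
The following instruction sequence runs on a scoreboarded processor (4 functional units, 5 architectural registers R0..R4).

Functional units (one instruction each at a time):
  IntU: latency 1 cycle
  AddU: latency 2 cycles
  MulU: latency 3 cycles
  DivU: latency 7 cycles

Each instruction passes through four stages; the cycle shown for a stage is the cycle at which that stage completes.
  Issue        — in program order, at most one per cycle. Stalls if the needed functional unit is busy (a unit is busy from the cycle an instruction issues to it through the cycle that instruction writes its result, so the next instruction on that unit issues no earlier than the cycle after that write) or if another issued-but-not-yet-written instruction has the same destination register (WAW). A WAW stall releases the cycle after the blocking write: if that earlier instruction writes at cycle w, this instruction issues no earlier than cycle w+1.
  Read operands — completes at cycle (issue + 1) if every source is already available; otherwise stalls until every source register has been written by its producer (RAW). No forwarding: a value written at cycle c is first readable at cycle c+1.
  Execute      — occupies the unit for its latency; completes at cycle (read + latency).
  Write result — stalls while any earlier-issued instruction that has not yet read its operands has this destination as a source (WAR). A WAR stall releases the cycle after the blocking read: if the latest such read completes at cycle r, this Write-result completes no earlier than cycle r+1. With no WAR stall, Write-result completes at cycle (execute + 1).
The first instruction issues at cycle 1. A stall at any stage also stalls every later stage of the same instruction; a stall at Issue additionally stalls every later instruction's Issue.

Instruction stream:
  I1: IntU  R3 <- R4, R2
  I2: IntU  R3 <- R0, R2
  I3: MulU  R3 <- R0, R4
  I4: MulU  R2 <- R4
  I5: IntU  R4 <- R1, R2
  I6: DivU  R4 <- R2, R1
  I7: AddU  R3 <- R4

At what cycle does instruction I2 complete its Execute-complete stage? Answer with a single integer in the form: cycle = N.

cycle = 7

[I1] 1/2/3/4
[I2] 5/6/7/8  (struct: IntU busy until I1 writes@4)
[I3] 9/10/13/14  (WAW R3: wait I2 write@8)
[I4] 15/16/19/20  (struct: MulU busy until I3 writes@14)
[I5] 16/21/22/23  (RAW R2: wait I4 write@20)
[I6] 24/25/32/33  (WAW R4: wait I5 write@23)
[I7] 25/34/36/37  (RAW R4: wait I6 write@33)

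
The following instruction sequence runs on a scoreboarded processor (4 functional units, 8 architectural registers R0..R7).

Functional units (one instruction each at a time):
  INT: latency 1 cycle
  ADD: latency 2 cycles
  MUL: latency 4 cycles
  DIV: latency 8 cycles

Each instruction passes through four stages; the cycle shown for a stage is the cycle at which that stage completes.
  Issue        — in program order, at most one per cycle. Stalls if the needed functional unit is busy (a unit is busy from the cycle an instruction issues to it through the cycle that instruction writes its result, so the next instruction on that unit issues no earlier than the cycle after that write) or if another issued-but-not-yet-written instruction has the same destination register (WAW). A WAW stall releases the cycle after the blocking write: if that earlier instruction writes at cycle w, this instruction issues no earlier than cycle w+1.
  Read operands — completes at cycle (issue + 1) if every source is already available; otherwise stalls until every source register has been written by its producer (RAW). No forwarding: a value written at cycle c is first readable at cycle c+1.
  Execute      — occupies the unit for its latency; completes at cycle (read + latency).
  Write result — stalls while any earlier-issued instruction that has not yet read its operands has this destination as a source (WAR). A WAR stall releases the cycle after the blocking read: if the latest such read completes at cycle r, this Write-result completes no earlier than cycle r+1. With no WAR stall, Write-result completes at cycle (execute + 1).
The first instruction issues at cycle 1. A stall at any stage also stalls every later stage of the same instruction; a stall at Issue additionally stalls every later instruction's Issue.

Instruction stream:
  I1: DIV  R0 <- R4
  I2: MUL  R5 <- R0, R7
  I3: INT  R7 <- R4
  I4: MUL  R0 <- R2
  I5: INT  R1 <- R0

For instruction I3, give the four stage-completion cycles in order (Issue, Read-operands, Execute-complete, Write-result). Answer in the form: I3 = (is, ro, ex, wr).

I3 = (3, 4, 5, 13)

c1: issue I1 (DIV)
c2: I1 read-ops; issue I2 (MUL)
c3: issue I3 (INT)
c4: I3 read-ops
c5: I3 finished on INT
c10: I1 finished on DIV
c11: I1→R0
c12: I2 read-ops
c13: I3→R7
c16: I2 finished on MUL
c17: I2→R5
c18: issue I4 (MUL)
c19: I4 read-ops; issue I5 (INT)
c23: I4 finished on MUL
c24: I4→R0
c25: I5 read-ops
c26: I5 finished on INT
c27: I5→R1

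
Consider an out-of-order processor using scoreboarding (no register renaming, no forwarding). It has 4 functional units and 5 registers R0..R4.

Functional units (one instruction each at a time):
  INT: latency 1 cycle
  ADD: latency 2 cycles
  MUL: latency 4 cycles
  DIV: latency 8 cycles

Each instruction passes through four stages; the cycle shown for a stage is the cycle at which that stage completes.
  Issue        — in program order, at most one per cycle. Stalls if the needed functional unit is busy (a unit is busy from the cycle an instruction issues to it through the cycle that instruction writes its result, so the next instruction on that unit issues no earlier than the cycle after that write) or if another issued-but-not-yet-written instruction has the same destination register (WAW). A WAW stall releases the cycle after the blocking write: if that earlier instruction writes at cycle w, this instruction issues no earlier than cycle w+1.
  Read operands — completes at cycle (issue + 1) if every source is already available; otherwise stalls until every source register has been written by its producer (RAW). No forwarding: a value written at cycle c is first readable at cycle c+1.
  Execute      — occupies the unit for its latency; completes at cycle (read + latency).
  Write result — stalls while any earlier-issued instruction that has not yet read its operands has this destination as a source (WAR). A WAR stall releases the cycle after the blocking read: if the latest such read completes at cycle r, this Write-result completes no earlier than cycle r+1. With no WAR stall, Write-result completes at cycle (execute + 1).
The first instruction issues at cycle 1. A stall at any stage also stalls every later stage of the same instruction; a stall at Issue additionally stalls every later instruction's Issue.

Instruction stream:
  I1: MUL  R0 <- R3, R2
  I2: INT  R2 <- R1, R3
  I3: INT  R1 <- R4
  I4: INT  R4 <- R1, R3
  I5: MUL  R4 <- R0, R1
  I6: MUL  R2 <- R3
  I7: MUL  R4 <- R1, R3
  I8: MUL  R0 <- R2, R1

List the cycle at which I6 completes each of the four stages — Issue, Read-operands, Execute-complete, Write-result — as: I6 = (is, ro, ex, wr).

I6 = (21, 22, 26, 27)

t=1  I1→MUL
t=2  I1 RO · I2→INT
t=3  I2 RO
t=4  I2 EX
t=5  I2 WR R2
t=6  I1 EX · I3→INT
t=7  I1 WR R0 · I3 RO
t=8  I3 EX
t=9  I3 WR R1
t=10  I4→INT
t=11  I4 RO
t=12  I4 EX
t=13  I4 WR R4
t=14  I5→MUL
t=15  I5 RO
t=19  I5 EX
t=20  I5 WR R4
t=21  I6→MUL
t=22  I6 RO
t=26  I6 EX
t=27  I6 WR R2
t=28  I7→MUL
t=29  I7 RO
t=33  I7 EX
t=34  I7 WR R4
t=35  I8→MUL
t=36  I8 RO
t=40  I8 EX
t=41  I8 WR R0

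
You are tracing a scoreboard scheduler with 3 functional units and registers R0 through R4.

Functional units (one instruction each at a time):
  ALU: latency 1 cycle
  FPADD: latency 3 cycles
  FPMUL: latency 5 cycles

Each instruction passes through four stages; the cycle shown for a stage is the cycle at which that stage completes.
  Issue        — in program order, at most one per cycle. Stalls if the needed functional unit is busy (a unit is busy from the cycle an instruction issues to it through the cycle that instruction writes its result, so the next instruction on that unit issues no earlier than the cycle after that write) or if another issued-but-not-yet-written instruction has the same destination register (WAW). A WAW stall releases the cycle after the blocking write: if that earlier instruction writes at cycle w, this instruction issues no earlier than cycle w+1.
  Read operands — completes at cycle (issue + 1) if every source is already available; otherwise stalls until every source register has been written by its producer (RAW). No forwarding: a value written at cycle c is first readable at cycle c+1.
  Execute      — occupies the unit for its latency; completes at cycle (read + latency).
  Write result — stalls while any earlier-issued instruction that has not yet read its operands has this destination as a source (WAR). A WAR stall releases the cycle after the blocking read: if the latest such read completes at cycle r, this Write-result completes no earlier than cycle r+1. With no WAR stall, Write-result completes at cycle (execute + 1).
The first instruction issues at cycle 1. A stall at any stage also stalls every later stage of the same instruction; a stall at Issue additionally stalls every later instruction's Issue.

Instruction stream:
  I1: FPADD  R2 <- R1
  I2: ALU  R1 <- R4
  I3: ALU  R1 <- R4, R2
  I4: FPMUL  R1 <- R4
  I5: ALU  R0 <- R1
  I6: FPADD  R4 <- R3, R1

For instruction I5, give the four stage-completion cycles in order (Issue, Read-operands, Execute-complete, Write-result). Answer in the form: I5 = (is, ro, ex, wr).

I5 = (11, 18, 19, 20)

I1 -> (1, 2, 5, 6)
I2 -> (2, 3, 4, 5)
I3 -> (6, 7, 8, 9)  // struct: ALU busy until I2 writes@5
I4 -> (10, 11, 16, 17)  // WAW R1: wait I3 write@9
I5 -> (11, 18, 19, 20)  // RAW R1: wait I4 write@17
I6 -> (12, 18, 21, 22)  // RAW R1: wait I4 write@17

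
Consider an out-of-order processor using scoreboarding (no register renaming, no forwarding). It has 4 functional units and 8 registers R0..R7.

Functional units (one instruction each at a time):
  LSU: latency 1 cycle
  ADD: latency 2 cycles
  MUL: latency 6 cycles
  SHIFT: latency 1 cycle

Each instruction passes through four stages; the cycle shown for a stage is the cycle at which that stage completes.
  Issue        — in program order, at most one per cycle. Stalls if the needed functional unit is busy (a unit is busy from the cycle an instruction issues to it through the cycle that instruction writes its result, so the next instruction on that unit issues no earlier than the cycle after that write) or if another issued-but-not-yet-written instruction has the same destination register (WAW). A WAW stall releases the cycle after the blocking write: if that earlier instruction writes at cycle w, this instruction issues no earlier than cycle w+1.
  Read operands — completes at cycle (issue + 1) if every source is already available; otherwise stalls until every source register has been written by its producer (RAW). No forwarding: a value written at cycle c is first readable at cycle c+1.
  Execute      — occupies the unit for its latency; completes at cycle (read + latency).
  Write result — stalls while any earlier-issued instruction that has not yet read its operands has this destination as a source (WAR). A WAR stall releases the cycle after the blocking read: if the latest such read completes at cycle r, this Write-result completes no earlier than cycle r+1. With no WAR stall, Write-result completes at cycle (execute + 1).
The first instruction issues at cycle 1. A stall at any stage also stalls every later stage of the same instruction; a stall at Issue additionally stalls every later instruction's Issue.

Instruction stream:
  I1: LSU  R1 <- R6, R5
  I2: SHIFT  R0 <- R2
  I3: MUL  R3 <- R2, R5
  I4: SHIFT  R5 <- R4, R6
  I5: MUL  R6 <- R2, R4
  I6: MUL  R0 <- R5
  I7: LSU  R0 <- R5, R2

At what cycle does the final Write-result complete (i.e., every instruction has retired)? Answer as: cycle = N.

cycle = 33

[I1] 1/2/3/4
[I2] 2/3/4/5
[I3] 3/4/10/11
[I4] 6/7/8/9  (struct: SHIFT busy until I2 writes@5)
[I5] 12/13/19/20  (struct: MUL busy until I3 writes@11)
[I6] 21/22/28/29  (struct: MUL busy until I5 writes@20)
[I7] 30/31/32/33  (WAW R0: wait I6 write@29)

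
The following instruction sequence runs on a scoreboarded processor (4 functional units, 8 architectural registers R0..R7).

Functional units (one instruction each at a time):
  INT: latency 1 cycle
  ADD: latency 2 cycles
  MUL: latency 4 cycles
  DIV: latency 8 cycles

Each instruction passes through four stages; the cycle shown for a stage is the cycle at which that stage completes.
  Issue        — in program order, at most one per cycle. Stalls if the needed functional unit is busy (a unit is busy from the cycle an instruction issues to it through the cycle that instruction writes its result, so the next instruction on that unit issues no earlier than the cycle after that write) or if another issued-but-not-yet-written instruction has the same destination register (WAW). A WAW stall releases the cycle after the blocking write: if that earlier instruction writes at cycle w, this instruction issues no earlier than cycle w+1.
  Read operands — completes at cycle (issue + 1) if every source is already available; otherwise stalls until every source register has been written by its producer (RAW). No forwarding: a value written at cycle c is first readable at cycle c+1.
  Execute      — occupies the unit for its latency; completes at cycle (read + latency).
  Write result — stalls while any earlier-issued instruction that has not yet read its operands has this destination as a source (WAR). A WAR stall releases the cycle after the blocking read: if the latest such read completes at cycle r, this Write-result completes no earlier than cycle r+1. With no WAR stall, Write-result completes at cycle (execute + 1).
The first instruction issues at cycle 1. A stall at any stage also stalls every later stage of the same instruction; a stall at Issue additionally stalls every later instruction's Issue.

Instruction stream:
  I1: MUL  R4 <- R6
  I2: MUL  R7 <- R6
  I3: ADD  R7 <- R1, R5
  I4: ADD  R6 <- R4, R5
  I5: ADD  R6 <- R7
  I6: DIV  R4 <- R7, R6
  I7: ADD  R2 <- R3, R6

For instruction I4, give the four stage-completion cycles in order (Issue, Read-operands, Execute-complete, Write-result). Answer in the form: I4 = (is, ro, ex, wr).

[1] I1→MUL
[2] I1 RO
[6] I1 EX
[7] I1 WR R4
[8] I2→MUL
[9] I2 RO
[13] I2 EX
[14] I2 WR R7
[15] I3→ADD
[16] I3 RO
[18] I3 EX
[19] I3 WR R7
[20] I4→ADD
[21] I4 RO
[23] I4 EX
[24] I4 WR R6
[25] I5→ADD
[26] I5 RO | I6→DIV
[28] I5 EX
[29] I5 WR R6
[30] I6 RO | I7→ADD
[31] I7 RO
[33] I7 EX
[34] I7 WR R2
[38] I6 EX
[39] I6 WR R4

I4 = (20, 21, 23, 24)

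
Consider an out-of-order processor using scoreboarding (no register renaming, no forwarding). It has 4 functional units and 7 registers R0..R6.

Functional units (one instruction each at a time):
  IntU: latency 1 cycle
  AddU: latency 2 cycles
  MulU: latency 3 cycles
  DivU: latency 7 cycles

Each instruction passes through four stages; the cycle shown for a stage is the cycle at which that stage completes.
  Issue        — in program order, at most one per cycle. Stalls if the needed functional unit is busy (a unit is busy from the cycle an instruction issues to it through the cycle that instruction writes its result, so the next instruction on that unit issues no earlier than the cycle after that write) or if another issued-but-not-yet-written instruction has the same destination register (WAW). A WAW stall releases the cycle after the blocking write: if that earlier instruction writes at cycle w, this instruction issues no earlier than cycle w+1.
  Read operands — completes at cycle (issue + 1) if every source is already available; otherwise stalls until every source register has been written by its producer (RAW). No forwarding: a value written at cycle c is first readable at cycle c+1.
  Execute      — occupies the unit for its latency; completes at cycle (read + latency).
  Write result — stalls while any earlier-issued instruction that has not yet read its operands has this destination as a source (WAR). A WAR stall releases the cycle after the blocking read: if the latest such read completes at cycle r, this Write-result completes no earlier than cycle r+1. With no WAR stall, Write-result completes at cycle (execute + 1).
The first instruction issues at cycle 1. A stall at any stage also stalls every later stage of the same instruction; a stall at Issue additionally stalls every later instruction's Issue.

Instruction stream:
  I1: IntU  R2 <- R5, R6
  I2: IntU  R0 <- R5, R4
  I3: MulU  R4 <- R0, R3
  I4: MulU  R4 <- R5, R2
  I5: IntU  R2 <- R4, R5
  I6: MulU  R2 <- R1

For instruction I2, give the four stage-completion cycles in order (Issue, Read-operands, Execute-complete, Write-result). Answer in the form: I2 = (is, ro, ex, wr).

1) issue 1, read 2, done 3, write 4
2) issue 5, read 6, done 7, write 8  <struct: IntU busy until I1 writes@4>
3) issue 6, read 9, done 12, write 13  <RAW R0: wait I2 write@8>
4) issue 14, read 15, done 18, write 19  <struct: MulU busy until I3 writes@13>
5) issue 15, read 20, done 21, write 22  <RAW R4: wait I4 write@19>
6) issue 23, read 24, done 27, write 28  <WAW R2: wait I5 write@22>

I2 = (5, 6, 7, 8)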